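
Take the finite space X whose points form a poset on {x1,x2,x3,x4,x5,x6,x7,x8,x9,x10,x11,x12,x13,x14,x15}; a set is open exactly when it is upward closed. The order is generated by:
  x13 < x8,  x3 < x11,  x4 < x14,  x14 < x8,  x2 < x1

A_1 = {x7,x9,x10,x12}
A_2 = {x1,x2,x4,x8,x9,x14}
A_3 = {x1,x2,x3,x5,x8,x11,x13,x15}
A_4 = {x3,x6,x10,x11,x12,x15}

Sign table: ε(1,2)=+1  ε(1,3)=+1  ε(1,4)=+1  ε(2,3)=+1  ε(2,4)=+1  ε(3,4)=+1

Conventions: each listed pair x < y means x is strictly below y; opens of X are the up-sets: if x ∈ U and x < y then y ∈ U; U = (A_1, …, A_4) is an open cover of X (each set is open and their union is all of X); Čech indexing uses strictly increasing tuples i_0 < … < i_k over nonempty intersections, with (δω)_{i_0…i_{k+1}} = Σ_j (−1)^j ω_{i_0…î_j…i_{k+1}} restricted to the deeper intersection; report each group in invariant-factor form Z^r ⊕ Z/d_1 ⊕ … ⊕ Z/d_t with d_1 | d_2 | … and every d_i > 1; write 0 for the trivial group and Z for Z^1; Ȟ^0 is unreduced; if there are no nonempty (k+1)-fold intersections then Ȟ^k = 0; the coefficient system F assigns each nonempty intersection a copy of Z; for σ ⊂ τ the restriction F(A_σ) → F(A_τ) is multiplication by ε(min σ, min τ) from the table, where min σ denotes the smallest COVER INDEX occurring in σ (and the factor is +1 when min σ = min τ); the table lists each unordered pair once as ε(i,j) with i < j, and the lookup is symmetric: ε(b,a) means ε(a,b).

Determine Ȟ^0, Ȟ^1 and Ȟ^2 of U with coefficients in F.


Ȟ^0(U;F) ≅ Z, Ȟ^1(U;F) ≅ Z, Ȟ^2(U;F) ≅ 0

nonempty overlaps:
  A12={x9} A14={x10,x12} A23={x1,x2,x8} A34={x3,x11,x15}
C dims 4,4; δ0: rk 3, SNF 1^3
degree 0: 4−3−0 = 1 → Ȟ^0 ≅ Z
degree 1: 4−0−3 = 1 → Ȟ^1 ≅ Z
degree 2: 0−0−0 = 0 → Ȟ^2 ≅ 0


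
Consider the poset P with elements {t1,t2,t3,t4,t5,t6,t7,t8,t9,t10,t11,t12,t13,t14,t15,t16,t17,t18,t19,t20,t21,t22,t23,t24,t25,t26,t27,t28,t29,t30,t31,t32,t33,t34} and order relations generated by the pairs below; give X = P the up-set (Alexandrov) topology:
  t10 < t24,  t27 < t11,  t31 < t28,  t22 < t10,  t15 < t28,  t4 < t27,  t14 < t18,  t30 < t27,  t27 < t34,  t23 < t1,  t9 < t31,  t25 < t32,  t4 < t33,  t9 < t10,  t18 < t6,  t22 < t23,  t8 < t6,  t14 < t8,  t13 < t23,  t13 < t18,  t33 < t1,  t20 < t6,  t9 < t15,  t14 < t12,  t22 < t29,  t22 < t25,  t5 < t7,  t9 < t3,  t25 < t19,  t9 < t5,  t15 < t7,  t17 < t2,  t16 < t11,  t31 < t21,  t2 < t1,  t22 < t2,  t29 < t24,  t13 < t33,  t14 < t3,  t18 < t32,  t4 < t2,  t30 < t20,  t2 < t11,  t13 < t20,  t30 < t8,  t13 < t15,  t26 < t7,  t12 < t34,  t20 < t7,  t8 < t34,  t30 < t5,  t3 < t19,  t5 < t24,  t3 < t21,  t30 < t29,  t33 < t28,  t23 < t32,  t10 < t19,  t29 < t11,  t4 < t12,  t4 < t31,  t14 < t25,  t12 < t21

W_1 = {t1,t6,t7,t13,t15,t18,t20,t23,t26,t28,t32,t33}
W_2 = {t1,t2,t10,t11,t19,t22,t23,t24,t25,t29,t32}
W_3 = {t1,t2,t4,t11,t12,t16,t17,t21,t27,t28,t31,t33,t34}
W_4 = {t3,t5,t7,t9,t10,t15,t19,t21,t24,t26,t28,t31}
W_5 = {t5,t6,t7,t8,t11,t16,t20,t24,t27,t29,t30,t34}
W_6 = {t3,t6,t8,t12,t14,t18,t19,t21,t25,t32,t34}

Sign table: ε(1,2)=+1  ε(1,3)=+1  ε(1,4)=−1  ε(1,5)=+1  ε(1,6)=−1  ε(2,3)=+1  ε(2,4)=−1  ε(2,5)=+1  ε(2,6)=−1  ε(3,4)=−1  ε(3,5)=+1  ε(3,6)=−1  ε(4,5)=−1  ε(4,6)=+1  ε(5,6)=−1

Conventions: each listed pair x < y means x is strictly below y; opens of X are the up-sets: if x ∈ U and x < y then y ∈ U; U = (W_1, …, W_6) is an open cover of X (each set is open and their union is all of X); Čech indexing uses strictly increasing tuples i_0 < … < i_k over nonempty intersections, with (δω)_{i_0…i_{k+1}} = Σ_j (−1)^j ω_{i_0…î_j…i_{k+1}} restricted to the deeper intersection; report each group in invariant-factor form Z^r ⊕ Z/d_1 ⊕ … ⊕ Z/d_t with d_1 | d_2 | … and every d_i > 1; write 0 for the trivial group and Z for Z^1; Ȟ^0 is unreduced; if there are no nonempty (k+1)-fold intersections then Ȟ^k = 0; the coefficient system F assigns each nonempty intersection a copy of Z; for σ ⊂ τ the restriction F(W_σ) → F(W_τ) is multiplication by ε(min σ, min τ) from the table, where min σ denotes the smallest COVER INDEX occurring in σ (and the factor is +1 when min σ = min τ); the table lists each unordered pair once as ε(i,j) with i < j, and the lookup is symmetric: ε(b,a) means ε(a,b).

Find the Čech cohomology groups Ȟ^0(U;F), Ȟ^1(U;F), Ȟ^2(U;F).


Ȟ^0 ≅ Z, Ȟ^1 ≅ 0, Ȟ^2 ≅ Z/2

nerve of the cover:
  W12={t1,t23,t32} W13={t1,t28,t33} W14={t7,t15,t26,t28} W15={t6,t7,t20} W16={t6,t18,t32} W23={t1,t2,t11} W24={t10,t19,t24} W25={t11,t24,t29} W26={t19,t25,t32} W34={t21,t28,t31} W35={t11,t16,t27,t34} W36={t12,t21,t34} W45={t5,t7,t24} W46={t3,t19,t21} W56={t6,t8,t34}
  W123={t1} W126={t32} W134={t28} W145={t7} W156={t6} W235={t11} W245={t24} W246={t19} W346={t21} W356={t34}
C dims 6,15,10; δ0: rk 5, SNF 1^5; δ1: rk 10, SNF 1^9·2
Ȟ^0 = (6 − 5) − 0 = 1, so Ȟ^0 ≅ Z
Ȟ^1 = (15 − 10) − 5 = 0, so Ȟ^1 ≅ 0
Ȟ^2 = (10 − 0) − 10 = 0 plus torsion [2], so Ȟ^2 ≅ Z/2


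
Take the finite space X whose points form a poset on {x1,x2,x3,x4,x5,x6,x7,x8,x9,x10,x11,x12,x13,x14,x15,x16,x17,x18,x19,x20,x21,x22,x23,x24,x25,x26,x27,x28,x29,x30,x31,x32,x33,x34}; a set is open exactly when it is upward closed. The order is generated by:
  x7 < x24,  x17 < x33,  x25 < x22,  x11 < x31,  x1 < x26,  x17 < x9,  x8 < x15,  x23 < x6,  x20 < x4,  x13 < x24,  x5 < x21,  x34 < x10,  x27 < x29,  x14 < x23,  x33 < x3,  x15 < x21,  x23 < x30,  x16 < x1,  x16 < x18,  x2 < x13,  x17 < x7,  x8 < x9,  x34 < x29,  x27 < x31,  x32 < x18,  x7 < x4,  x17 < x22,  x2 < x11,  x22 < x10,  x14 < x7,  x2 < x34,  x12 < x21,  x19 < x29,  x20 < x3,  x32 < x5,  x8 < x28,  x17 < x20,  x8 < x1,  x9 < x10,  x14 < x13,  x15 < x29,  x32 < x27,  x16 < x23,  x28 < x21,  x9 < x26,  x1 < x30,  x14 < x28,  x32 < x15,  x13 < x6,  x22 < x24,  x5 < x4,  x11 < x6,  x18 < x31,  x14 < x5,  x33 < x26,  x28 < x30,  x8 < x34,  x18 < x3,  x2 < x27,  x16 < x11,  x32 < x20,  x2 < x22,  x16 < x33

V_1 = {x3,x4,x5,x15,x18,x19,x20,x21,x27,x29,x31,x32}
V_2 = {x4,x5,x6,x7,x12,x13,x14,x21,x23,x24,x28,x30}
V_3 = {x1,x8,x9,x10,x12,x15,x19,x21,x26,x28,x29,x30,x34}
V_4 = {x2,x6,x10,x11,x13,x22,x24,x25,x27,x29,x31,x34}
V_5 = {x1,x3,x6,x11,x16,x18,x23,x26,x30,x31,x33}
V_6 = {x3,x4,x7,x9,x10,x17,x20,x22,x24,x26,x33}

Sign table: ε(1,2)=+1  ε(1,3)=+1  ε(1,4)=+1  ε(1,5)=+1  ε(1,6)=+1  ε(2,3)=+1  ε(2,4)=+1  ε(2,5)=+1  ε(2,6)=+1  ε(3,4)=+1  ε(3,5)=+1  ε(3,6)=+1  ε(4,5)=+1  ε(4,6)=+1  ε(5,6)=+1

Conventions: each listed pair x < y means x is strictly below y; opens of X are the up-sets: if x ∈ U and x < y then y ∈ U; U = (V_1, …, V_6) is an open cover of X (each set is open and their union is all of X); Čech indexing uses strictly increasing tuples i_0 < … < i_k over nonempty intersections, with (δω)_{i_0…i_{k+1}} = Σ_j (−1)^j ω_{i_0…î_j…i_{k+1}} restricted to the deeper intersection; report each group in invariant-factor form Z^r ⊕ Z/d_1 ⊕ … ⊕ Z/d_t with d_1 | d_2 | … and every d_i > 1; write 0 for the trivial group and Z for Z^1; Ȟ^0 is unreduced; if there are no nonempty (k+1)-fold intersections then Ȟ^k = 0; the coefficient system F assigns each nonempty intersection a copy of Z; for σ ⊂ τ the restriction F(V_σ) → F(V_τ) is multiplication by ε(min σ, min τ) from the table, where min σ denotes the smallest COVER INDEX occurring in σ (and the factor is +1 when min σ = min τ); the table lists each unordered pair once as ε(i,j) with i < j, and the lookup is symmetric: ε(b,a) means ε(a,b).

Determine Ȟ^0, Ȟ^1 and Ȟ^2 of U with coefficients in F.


nonempty intersections:
  V12={x4,x5,x21} V13={x15,x19,x21,x29} V14={x27,x29,x31} V15={x3,x18,x31} V16={x3,x4,x20} V23={x12,x21,x28,x30} V24={x6,x13,x24} V25={x6,x23,x30} V26={x4,x7,x24} V34={x10,x29,x34} V35={x1,x26,x30} V36={x9,x10,x26} V45={x6,x11,x31} V46={x10,x22,x24} V56={x3,x26,x33}
  V123={x21} V126={x4} V134={x29} V145={x31} V156={x3} V235={x30} V245={x6} V246={x24} V346={x10} V356={x26}
C dims 6,15,10; δ0: rk 5, SNF 1^5; δ1: rk 10, SNF 1^9·2
Ȟ^0: (6−5)−0=1 ⇒ Z
Ȟ^1: (15−10)−5=0 ⇒ 0
Ȟ^2: (10−0)−10=0 plus torsion [2] ⇒ Z/2

Ȟ^0(U;F) ≅ Z, Ȟ^1(U;F) ≅ 0, Ȟ^2(U;F) ≅ Z/2


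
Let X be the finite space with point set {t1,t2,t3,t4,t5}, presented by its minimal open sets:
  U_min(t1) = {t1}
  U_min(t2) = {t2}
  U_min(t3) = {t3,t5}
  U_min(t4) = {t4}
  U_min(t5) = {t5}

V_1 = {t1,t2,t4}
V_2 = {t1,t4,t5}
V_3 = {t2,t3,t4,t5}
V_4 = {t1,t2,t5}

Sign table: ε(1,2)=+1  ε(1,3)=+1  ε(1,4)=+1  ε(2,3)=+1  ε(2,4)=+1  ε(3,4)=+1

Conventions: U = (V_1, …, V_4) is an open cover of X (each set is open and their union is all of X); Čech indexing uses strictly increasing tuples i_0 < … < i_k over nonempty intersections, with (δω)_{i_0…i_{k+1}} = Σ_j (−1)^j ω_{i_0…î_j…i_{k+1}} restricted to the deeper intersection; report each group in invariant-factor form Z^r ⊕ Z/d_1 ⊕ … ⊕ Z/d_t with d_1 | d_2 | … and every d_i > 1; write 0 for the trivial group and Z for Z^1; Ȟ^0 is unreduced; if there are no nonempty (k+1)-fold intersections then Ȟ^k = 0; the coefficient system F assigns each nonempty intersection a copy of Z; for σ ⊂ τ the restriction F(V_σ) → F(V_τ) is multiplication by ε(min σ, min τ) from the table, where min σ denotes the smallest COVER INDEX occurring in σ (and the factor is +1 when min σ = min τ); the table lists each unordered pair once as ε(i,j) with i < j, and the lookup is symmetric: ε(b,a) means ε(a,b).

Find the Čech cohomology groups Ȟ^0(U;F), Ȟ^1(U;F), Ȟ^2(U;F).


nerve simplices:
  V12={t1,t4} V13={t2,t4} V14={t1,t2} V23={t4,t5} V24={t1,t5} V34={t2,t5}
  V123={t4} V124={t1} V134={t2} V234={t5}
C dims 4,6,4; δ0: rk 3, SNF 1^3; δ1: rk 3, SNF 1^3
degree 0: 4−3−0 = 1 → Ȟ^0 ≅ Z
degree 1: 6−3−3 = 0 → Ȟ^1 ≅ 0
degree 2: 4−0−3 = 1 → Ȟ^2 ≅ Z

Ȟ^0(U;F) ≅ Z,  Ȟ^1(U;F) ≅ 0,  Ȟ^2(U;F) ≅ Z


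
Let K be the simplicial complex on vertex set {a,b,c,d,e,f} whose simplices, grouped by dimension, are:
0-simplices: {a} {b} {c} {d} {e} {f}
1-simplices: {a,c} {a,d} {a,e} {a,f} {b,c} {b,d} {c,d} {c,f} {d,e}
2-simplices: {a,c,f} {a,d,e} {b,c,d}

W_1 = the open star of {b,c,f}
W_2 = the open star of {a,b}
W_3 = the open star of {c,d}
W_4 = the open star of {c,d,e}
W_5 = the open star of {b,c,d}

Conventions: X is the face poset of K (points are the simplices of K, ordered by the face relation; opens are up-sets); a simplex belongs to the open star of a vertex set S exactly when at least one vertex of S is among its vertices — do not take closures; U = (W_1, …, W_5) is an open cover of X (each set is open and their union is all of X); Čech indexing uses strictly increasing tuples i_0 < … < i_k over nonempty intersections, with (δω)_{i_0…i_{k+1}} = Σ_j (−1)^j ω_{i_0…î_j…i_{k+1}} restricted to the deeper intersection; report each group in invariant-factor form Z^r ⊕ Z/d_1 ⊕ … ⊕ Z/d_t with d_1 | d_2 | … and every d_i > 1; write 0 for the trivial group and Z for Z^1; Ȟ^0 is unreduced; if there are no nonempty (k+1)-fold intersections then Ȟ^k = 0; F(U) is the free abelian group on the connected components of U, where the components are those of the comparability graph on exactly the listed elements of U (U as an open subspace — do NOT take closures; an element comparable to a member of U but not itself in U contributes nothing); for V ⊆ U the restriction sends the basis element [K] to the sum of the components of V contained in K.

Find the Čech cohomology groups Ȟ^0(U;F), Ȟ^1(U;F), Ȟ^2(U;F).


nerve simplices:
  W1={{b},{c},{f},{a,c},{a,f},{b,c},{b,d},{c,d},{c,f},{a,c,f},{b,c,d}} W2={{a},{b},{a,c},{a,d},{a,e},{a,f},{b,c},{b,d},{a,c,f},{a,d,e},{b,c,d}} W3={{c},{d},{a,c},{a,d},{b,c},{b,d},{c,d},{c,f},{d,e},{a,c,f},{a,d,e},{b,c,d}} W4={{c},{d},{e},{a,c},{a,d},{a,e},{b,c},{b,d},{c,d},{c,f},{d,e},{a,c,f},{a,d,e},{b,c,d}} W5={{b},{c},{d},{a,c},{a,d},{b,c},{b,d},{c,d},{c,f},{d,e},{a,c,f},{a,d,e},{b,c,d}}
  W12={{b},{a,c},{a,f},{b,c},{b,d},{a,c,f},{b,c,d}} W13={{c},{a,c},{b,c},{b,d},{c,d},{c,f},{a,c,f},{b,c,d}} W14={{c},{a,c},{b,c},{b,d},{c,d},{c,f},{a,c,f},{b,c,d}} W15={{b},{c},{a,c},{b,c},{b,d},{c,d},{c,f},{a,c,f},{b,c,d}} W23={{a,c},{a,d},{b,c},{b,d},{a,c,f},{a,d,e},{b,c,d}} W24={{a,c},{a,d},{a,e},{b,c},{b,d},{a,c,f},{a,d,e},{b,c,d}} W25={{b},{a,c},{a,d},{b,c},{b,d},{a,c,f},{a,d,e},{b,c,d}} W34={{c},{d},{a,c},{a,d},{b,c},{b,d},{c,d},{c,f},{d,e},{a,c,f},{a,d,e},{b,c,d}} W35={{c},{d},{a,c},{a,d},{b,c},{b,d},{c,d},{c,f},{d,e},{a,c,f},{a,d,e},{b,c,d}} W45={{c},{d},{a,c},{a,d},{b,c},{b,d},{c,d},{c,f},{d,e},{a,c,f},{a,d,e},{b,c,d}}
  W123={{a,c},{b,c},{b,d},{a,c,f},{b,c,d}} W124={{a,c},{b,c},{b,d},{a,c,f},{b,c,d}} W125={{b},{a,c},{b,c},{b,d},{a,c,f},{b,c,d}} W134={{c},{a,c},{b,c},{b,d},{c,d},{c,f},{a,c,f},{b,c,d}} W135={{c},{a,c},{b,c},{b,d},{c,d},{c,f},{a,c,f},{b,c,d}} W145={{c},{a,c},{b,c},{b,d},{c,d},{c,f},{a,c,f},{b,c,d}} W234={{a,c},{a,d},{b,c},{b,d},{a,c,f},{a,d,e},{b,c,d}} W235={{a,c},{a,d},{b,c},{b,d},{a,c,f},{a,d,e},{b,c,d}} W245={{a,c},{a,d},{b,c},{b,d},{a,c,f},{a,d,e},{b,c,d}} W345={{c},{d},{a,c},{a,d},{b,c},{b,d},{c,d},{c,f},{d,e},{a,c,f},{a,d,e},{b,c,d}}
  W1234={{a,c},{b,c},{b,d},{a,c,f},{b,c,d}} W1235={{a,c},{b,c},{b,d},{a,c,f},{b,c,d}} W1245={{a,c},{b,c},{b,d},{a,c,f},{b,c,d}} W1345={{c},{a,c},{b,c},{b,d},{c,d},{c,f},{a,c,f},{b,c,d}} W2345={{a,c},{a,d},{b,c},{b,d},{a,c,f},{a,d,e},{b,c,d}}
  W12345={{a,c},{b,c},{b,d},{a,c,f},{b,c,d}}
components per intersection:
  W1: {{b},{c},{f},{a,c},{a,f},{b,c},{b,d},{c,d},{c,f},{a,c,f},{b,c,d}}
  W2: {{a},{a,c},{a,d},{a,e},{a,f},{a,c,f},{a,d,e}} {{b},{b,c},{b,d},{b,c,d}}
  W3: {{c},{d},{a,c},{a,d},{b,c},{b,d},{c,d},{c,f},{d,e},{a,c,f},{a,d,e},{b,c,d}}
  W4: {{c},{d},{e},{a,c},{a,d},{a,e},{b,c},{b,d},{c,d},{c,f},{d,e},{a,c,f},{a,d,e},{b,c,d}}
  W5: {{b},{c},{d},{a,c},{a,d},{b,c},{b,d},{c,d},{c,f},{d,e},{a,c,f},{a,d,e},{b,c,d}}
  W12: {{b},{b,c},{b,d},{b,c,d}} {{a,c},{a,f},{a,c,f}}
  W13: {{c},{a,c},{b,c},{b,d},{c,d},{c,f},{a,c,f},{b,c,d}}
  W14: {{c},{a,c},{b,c},{b,d},{c,d},{c,f},{a,c,f},{b,c,d}}
  W15: {{b},{c},{a,c},{b,c},{b,d},{c,d},{c,f},{a,c,f},{b,c,d}}
  W23: {{a,c},{a,c,f}} {{a,d},{a,d,e}} {{b,c},{b,d},{b,c,d}}
  W24: {{a,c},{a,c,f}} {{a,d},{a,e},{a,d,e}} {{b,c},{b,d},{b,c,d}}
  W25: {{b},{b,c},{b,d},{b,c,d}} {{a,c},{a,c,f}} {{a,d},{a,d,e}}
  W34: {{c},{d},{a,c},{a,d},{b,c},{b,d},{c,d},{c,f},{d,e},{a,c,f},{a,d,e},{b,c,d}}
  W35: {{c},{d},{a,c},{a,d},{b,c},{b,d},{c,d},{c,f},{d,e},{a,c,f},{a,d,e},{b,c,d}}
  W45: {{c},{d},{a,c},{a,d},{b,c},{b,d},{c,d},{c,f},{d,e},{a,c,f},{a,d,e},{b,c,d}}
  W123: {{a,c},{a,c,f}} {{b,c},{b,d},{b,c,d}}
  W124: {{a,c},{a,c,f}} {{b,c},{b,d},{b,c,d}}
  W125: {{b},{b,c},{b,d},{b,c,d}} {{a,c},{a,c,f}}
  W134: {{c},{a,c},{b,c},{b,d},{c,d},{c,f},{a,c,f},{b,c,d}}
  W135: {{c},{a,c},{b,c},{b,d},{c,d},{c,f},{a,c,f},{b,c,d}}
  W145: {{c},{a,c},{b,c},{b,d},{c,d},{c,f},{a,c,f},{b,c,d}}
  W234: {{a,c},{a,c,f}} {{a,d},{a,d,e}} {{b,c},{b,d},{b,c,d}}
  W235: {{a,c},{a,c,f}} {{a,d},{a,d,e}} {{b,c},{b,d},{b,c,d}}
  W245: {{a,c},{a,c,f}} {{a,d},{a,d,e}} {{b,c},{b,d},{b,c,d}}
  W345: {{c},{d},{a,c},{a,d},{b,c},{b,d},{c,d},{c,f},{d,e},{a,c,f},{a,d,e},{b,c,d}}
  W1234: {{a,c},{a,c,f}} {{b,c},{b,d},{b,c,d}}
  W1235: {{a,c},{a,c,f}} {{b,c},{b,d},{b,c,d}}
  W1245: {{a,c},{a,c,f}} {{b,c},{b,d},{b,c,d}}
  W1345: {{c},{a,c},{b,c},{b,d},{c,d},{c,f},{a,c,f},{b,c,d}}
  W2345: {{a,c},{a,c,f}} {{a,d},{a,d,e}} {{b,c},{b,d},{b,c,d}}
  W12345: {{a,c},{a,c,f}} {{b,c},{b,d},{b,c,d}}
C dims 6,17,19,10; δ0: rk 5, SNF 1^5; δ1: rk 11, SNF 1^11; δ2: rk 8, SNF 1^8
degree 0: 6−5−0 = 1 → Ȟ^0 ≅ Z
degree 1: 17−11−5 = 1 → Ȟ^1 ≅ Z
degree 2: 19−8−11 = 0 → Ȟ^2 ≅ 0

Ȟ^0 ≅ Z,  Ȟ^1 ≅ Z,  Ȟ^2 ≅ 0


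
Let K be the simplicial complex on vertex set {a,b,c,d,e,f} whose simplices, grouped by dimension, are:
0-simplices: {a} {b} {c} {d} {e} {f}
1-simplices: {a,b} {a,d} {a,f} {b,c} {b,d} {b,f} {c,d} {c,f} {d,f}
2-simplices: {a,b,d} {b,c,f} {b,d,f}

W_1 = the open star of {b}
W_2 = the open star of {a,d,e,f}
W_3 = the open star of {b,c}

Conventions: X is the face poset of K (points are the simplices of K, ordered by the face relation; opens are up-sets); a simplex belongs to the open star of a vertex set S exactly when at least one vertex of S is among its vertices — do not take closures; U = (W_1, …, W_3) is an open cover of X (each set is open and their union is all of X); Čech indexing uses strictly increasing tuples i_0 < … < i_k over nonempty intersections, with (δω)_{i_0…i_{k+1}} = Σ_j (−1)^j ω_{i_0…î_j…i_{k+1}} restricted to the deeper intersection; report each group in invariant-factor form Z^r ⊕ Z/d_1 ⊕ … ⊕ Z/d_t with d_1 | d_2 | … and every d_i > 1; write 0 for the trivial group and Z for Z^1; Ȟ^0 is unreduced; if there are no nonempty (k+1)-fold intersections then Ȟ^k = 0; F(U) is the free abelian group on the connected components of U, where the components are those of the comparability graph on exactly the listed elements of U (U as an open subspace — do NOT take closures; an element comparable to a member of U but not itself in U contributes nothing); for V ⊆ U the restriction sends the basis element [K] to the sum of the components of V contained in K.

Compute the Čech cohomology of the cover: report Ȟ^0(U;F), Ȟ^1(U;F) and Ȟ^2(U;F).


Ȟ^0 ≅ Z^2, Ȟ^1 ≅ Z and Ȟ^2 ≅ 0

nonempty overlaps:
  W1={{b},{a,b},{b,c},{b,d},{b,f},{a,b,d},{b,c,f},{b,d,f}} W2={{a},{d},{e},{f},{a,b},{a,d},{a,f},{b,d},{b,f},{c,d},{c,f},{d,f},{a,b,d},{b,c,f},{b,d,f}} W3={{b},{c},{a,b},{b,c},{b,d},{b,f},{c,d},{c,f},{a,b,d},{b,c,f},{b,d,f}}
  W12={{a,b},{b,d},{b,f},{a,b,d},{b,c,f},{b,d,f}} W13={{b},{a,b},{b,c},{b,d},{b,f},{a,b,d},{b,c,f},{b,d,f}} W23={{a,b},{b,d},{b,f},{c,d},{c,f},{a,b,d},{b,c,f},{b,d,f}}
  W123={{a,b},{b,d},{b,f},{a,b,d},{b,c,f},{b,d,f}}
components per intersection:
  W1: {{b},{a,b},{b,c},{b,d},{b,f},{a,b,d},{b,c,f},{b,d,f}}
  W2: {{a},{d},{f},{a,b},{a,d},{a,f},{b,d},{b,f},{c,d},{c,f},{d,f},{a,b,d},{b,c,f},{b,d,f}} {{e}}
  W3: {{b},{c},{a,b},{b,c},{b,d},{b,f},{c,d},{c,f},{a,b,d},{b,c,f},{b,d,f}}
  W12: {{a,b},{b,d},{b,f},{a,b,d},{b,c,f},{b,d,f}}
  W13: {{b},{a,b},{b,c},{b,d},{b,f},{a,b,d},{b,c,f},{b,d,f}}
  W23: {{a,b},{b,d},{b,f},{c,f},{a,b,d},{b,c,f},{b,d,f}} {{c,d}}
  W123: {{a,b},{b,d},{b,f},{a,b,d},{b,c,f},{b,d,f}}
C dims 4,4,1; δ0: rk 2, SNF 1^2; δ1: rk 1, SNF 1^1
degree 0: 4−2−0 = 2 → Ȟ^0 ≅ Z^2
degree 1: 4−1−2 = 1 → Ȟ^1 ≅ Z
degree 2: 1−0−1 = 0 → Ȟ^2 ≅ 0


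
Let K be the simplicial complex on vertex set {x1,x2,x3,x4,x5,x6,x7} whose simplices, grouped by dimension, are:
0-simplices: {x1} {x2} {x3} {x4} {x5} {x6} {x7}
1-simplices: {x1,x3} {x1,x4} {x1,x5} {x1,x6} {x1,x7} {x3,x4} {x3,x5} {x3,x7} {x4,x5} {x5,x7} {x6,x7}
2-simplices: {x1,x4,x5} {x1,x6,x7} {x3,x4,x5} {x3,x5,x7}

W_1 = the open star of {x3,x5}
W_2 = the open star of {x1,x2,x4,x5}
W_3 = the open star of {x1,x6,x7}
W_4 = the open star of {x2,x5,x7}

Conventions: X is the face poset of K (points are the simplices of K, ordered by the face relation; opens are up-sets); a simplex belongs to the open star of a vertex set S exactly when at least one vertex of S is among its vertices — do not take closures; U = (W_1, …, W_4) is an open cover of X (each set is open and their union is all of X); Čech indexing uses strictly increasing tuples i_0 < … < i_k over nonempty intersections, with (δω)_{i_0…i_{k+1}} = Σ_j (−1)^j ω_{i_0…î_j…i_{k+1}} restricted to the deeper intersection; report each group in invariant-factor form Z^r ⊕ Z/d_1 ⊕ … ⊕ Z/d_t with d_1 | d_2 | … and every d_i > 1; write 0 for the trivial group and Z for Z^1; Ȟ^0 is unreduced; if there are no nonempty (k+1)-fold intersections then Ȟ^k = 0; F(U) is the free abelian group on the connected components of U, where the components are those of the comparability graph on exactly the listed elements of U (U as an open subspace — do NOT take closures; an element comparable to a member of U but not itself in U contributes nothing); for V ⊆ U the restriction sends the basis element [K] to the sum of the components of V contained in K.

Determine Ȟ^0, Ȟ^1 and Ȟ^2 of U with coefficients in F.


nerve of the cover:
  W1={{x3},{x5},{x1,x3},{x1,x5},{x3,x4},{x3,x5},{x3,x7},{x4,x5},{x5,x7},{x1,x4,x5},{x3,x4,x5},{x3,x5,x7}} W2={{x1},{x2},{x4},{x5},{x1,x3},{x1,x4},{x1,x5},{x1,x6},{x1,x7},{x3,x4},{x3,x5},{x4,x5},{x5,x7},{x1,x4,x5},{x1,x6,x7},{x3,x4,x5},{x3,x5,x7}} W3={{x1},{x6},{x7},{x1,x3},{x1,x4},{x1,x5},{x1,x6},{x1,x7},{x3,x7},{x5,x7},{x6,x7},{x1,x4,x5},{x1,x6,x7},{x3,x5,x7}} W4={{x2},{x5},{x7},{x1,x5},{x1,x7},{x3,x5},{x3,x7},{x4,x5},{x5,x7},{x6,x7},{x1,x4,x5},{x1,x6,x7},{x3,x4,x5},{x3,x5,x7}}
  W12={{x5},{x1,x3},{x1,x5},{x3,x4},{x3,x5},{x4,x5},{x5,x7},{x1,x4,x5},{x3,x4,x5},{x3,x5,x7}} W13={{x1,x3},{x1,x5},{x3,x7},{x5,x7},{x1,x4,x5},{x3,x5,x7}} W14={{x5},{x1,x5},{x3,x5},{x3,x7},{x4,x5},{x5,x7},{x1,x4,x5},{x3,x4,x5},{x3,x5,x7}} W23={{x1},{x1,x3},{x1,x4},{x1,x5},{x1,x6},{x1,x7},{x5,x7},{x1,x4,x5},{x1,x6,x7},{x3,x5,x7}} W24={{x2},{x5},{x1,x5},{x1,x7},{x3,x5},{x4,x5},{x5,x7},{x1,x4,x5},{x1,x6,x7},{x3,x4,x5},{x3,x5,x7}} W34={{x7},{x1,x5},{x1,x7},{x3,x7},{x5,x7},{x6,x7},{x1,x4,x5},{x1,x6,x7},{x3,x5,x7}}
  W123={{x1,x3},{x1,x5},{x5,x7},{x1,x4,x5},{x3,x5,x7}} W124={{x5},{x1,x5},{x3,x5},{x4,x5},{x5,x7},{x1,x4,x5},{x3,x4,x5},{x3,x5,x7}} W134={{x1,x5},{x3,x7},{x5,x7},{x1,x4,x5},{x3,x5,x7}} W234={{x1,x5},{x1,x7},{x5,x7},{x1,x4,x5},{x1,x6,x7},{x3,x5,x7}}
  W1234={{x1,x5},{x5,x7},{x1,x4,x5},{x3,x5,x7}}
components per intersection:
  W1: {{x3},{x5},{x1,x3},{x1,x5},{x3,x4},{x3,x5},{x3,x7},{x4,x5},{x5,x7},{x1,x4,x5},{x3,x4,x5},{x3,x5,x7}}
  W2: {{x1},{x4},{x5},{x1,x3},{x1,x4},{x1,x5},{x1,x6},{x1,x7},{x3,x4},{x3,x5},{x4,x5},{x5,x7},{x1,x4,x5},{x1,x6,x7},{x3,x4,x5},{x3,x5,x7}} {{x2}}
  W3: {{x1},{x6},{x7},{x1,x3},{x1,x4},{x1,x5},{x1,x6},{x1,x7},{x3,x7},{x5,x7},{x6,x7},{x1,x4,x5},{x1,x6,x7},{x3,x5,x7}}
  W4: {{x2}} {{x5},{x7},{x1,x5},{x1,x7},{x3,x5},{x3,x7},{x4,x5},{x5,x7},{x6,x7},{x1,x4,x5},{x1,x6,x7},{x3,x4,x5},{x3,x5,x7}}
  W12: {{x5},{x1,x5},{x3,x4},{x3,x5},{x4,x5},{x5,x7},{x1,x4,x5},{x3,x4,x5},{x3,x5,x7}} {{x1,x3}}
  W13: {{x1,x3}} {{x1,x5},{x1,x4,x5}} {{x3,x7},{x5,x7},{x3,x5,x7}}
  W14: {{x5},{x1,x5},{x3,x5},{x3,x7},{x4,x5},{x5,x7},{x1,x4,x5},{x3,x4,x5},{x3,x5,x7}}
  W23: {{x1},{x1,x3},{x1,x4},{x1,x5},{x1,x6},{x1,x7},{x1,x4,x5},{x1,x6,x7}} {{x5,x7},{x3,x5,x7}}
  W24: {{x2}} {{x5},{x1,x5},{x3,x5},{x4,x5},{x5,x7},{x1,x4,x5},{x3,x4,x5},{x3,x5,x7}} {{x1,x7},{x1,x6,x7}}
  W34: {{x7},{x1,x7},{x3,x7},{x5,x7},{x6,x7},{x1,x6,x7},{x3,x5,x7}} {{x1,x5},{x1,x4,x5}}
  W123: {{x1,x3}} {{x1,x5},{x1,x4,x5}} {{x5,x7},{x3,x5,x7}}
  W124: {{x5},{x1,x5},{x3,x5},{x4,x5},{x5,x7},{x1,x4,x5},{x3,x4,x5},{x3,x5,x7}}
  W134: {{x1,x5},{x1,x4,x5}} {{x3,x7},{x5,x7},{x3,x5,x7}}
  W234: {{x1,x5},{x1,x4,x5}} {{x1,x7},{x1,x6,x7}} {{x5,x7},{x3,x5,x7}}
  W1234: {{x1,x5},{x1,x4,x5}} {{x5,x7},{x3,x5,x7}}
C dims 6,13,9,2; δ0: rk 4, SNF 1^4; δ1: rk 7, SNF 1^7; δ2: rk 2, SNF 1^2
Ȟ^0 = (6 − 4) − 0 = 2, so Ȟ^0 ≅ Z^2
Ȟ^1 = (13 − 7) − 4 = 2, so Ȟ^1 ≅ Z^2
Ȟ^2 = (9 − 2) − 7 = 0, so Ȟ^2 ≅ 0

Ȟ^0 = Z^2, Ȟ^1 = Z^2 and Ȟ^2 = 0


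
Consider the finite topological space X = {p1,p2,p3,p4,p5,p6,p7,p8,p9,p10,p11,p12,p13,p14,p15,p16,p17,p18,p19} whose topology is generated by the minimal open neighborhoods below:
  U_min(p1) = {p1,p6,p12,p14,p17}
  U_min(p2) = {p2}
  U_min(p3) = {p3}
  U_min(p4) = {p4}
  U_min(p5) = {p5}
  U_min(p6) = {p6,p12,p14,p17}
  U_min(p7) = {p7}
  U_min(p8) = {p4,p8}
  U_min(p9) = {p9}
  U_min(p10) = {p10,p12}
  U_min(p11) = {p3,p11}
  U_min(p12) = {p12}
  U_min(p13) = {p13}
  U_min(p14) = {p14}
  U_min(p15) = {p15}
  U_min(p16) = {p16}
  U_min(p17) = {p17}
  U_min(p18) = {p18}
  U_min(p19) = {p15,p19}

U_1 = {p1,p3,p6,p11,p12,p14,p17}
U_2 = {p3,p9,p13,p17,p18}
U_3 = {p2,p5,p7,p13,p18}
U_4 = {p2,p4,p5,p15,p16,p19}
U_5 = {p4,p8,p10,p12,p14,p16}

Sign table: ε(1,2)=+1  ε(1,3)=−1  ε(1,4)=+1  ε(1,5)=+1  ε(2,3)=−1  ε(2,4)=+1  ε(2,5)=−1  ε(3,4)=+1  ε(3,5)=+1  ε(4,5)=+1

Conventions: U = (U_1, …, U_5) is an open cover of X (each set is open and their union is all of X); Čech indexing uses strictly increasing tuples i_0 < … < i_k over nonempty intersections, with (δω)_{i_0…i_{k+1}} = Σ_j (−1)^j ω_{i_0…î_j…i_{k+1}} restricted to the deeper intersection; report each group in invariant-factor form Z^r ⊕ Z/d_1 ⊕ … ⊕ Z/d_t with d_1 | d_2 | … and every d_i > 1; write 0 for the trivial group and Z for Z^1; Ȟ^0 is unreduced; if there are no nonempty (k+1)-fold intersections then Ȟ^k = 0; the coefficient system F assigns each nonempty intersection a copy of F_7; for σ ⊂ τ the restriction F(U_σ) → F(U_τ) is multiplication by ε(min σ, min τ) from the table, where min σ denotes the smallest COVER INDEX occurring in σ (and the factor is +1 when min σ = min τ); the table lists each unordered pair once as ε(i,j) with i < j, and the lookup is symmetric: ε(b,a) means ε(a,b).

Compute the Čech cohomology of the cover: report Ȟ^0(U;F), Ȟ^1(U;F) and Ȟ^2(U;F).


Ȟ^0 = 0, Ȟ^1 = 0, Ȟ^2 = 0

intersection data:
  U12={p3,p17} U15={p12,p14} U23={p13,p18} U34={p2,p5} U45={p4,p16}
C dims 5,5; δ0: rk_F7 5
Ȟ^0 = (5 − 5) − 0 = 0, so Ȟ^0 ≅ 0
Ȟ^1 = (5 − 0) − 5 = 0, so Ȟ^1 ≅ 0
Ȟ^2 = (0 − 0) − 0 = 0, so Ȟ^2 ≅ 0


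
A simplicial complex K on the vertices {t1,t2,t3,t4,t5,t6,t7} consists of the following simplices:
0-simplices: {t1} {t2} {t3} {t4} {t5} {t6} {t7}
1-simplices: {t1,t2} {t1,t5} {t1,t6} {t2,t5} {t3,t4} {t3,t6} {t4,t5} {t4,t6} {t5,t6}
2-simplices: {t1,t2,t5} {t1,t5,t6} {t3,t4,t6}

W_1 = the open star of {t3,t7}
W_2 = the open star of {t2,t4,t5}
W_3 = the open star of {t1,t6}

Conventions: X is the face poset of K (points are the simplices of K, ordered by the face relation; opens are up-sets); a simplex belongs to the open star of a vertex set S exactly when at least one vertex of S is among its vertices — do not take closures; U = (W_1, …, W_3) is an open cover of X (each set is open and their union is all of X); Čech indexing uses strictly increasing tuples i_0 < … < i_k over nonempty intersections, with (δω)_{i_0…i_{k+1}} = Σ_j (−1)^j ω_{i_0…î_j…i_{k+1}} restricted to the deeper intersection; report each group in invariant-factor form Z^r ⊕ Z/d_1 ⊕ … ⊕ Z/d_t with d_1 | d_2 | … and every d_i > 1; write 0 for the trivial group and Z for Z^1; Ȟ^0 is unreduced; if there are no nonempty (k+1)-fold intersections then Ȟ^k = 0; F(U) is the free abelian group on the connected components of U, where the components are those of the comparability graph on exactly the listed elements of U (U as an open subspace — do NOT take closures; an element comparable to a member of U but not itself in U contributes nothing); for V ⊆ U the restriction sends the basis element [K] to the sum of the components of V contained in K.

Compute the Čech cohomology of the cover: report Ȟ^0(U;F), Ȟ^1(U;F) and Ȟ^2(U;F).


Ȟ^0 = Z^2, Ȟ^1 = Z and Ȟ^2 = 0

nerve simplices:
  W1={{t3},{t7},{t3,t4},{t3,t6},{t3,t4,t6}} W2={{t2},{t4},{t5},{t1,t2},{t1,t5},{t2,t5},{t3,t4},{t4,t5},{t4,t6},{t5,t6},{t1,t2,t5},{t1,t5,t6},{t3,t4,t6}} W3={{t1},{t6},{t1,t2},{t1,t5},{t1,t6},{t3,t6},{t4,t6},{t5,t6},{t1,t2,t5},{t1,t5,t6},{t3,t4,t6}}
  W12={{t3,t4},{t3,t4,t6}} W13={{t3,t6},{t3,t4,t6}} W23={{t1,t2},{t1,t5},{t4,t6},{t5,t6},{t1,t2,t5},{t1,t5,t6},{t3,t4,t6}}
  W123={{t3,t4,t6}}
components per intersection:
  W1: {{t3},{t3,t4},{t3,t6},{t3,t4,t6}} {{t7}}
  W2: {{t2},{t4},{t5},{t1,t2},{t1,t5},{t2,t5},{t3,t4},{t4,t5},{t4,t6},{t5,t6},{t1,t2,t5},{t1,t5,t6},{t3,t4,t6}}
  W3: {{t1},{t6},{t1,t2},{t1,t5},{t1,t6},{t3,t6},{t4,t6},{t5,t6},{t1,t2,t5},{t1,t5,t6},{t3,t4,t6}}
  W12: {{t3,t4},{t3,t4,t6}}
  W13: {{t3,t6},{t3,t4,t6}}
  W23: {{t1,t2},{t1,t5},{t5,t6},{t1,t2,t5},{t1,t5,t6}} {{t4,t6},{t3,t4,t6}}
  W123: {{t3,t4,t6}}
C dims 4,4,1; δ0: rk 2, SNF 1^2; δ1: rk 1, SNF 1^1
degree 0: 4−2−0 = 2 → Ȟ^0 ≅ Z^2
degree 1: 4−1−2 = 1 → Ȟ^1 ≅ Z
degree 2: 1−0−1 = 0 → Ȟ^2 ≅ 0


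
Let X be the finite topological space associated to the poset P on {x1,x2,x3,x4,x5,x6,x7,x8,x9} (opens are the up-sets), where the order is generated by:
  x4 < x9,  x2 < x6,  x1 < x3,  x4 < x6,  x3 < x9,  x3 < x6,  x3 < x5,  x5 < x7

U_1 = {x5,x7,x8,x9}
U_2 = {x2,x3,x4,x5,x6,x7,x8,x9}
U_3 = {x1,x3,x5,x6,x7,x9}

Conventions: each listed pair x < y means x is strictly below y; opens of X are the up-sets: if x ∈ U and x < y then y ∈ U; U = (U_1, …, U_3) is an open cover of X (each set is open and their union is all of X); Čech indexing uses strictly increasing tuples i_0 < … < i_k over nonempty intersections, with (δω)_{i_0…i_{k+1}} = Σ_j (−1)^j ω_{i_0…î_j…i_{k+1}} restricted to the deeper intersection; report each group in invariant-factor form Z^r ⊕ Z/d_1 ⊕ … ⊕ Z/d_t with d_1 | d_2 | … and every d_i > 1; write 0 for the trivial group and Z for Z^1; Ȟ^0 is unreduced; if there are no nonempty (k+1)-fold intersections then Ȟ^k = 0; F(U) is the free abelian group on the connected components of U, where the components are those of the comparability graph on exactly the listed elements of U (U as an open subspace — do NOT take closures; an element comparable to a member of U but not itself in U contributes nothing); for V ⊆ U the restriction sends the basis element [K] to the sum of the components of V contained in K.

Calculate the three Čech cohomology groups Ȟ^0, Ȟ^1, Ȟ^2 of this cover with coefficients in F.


Ȟ^0 = Z^2, Ȟ^1 = 0, Ȟ^2 = 0

nonempty intersections:
  U12={x5,x7,x8,x9} U13={x5,x7,x9} U23={x3,x5,x6,x7,x9}
  U123={x5,x7,x9}
components per intersection:
  U1: {x5,x7} {x8} {x9}
  U2: {x2,x3,x4,x5,x6,x7,x9} {x8}
  U3: {x1,x3,x5,x6,x7,x9}
  U12: {x5,x7} {x8} {x9}
  U13: {x5,x7} {x9}
  U23: {x3,x5,x6,x7,x9}
  U123: {x5,x7} {x9}
C dims 6,6,2; δ0: rk 4, SNF 1^4; δ1: rk 2, SNF 1^2
Ȟ^0: (6−4)−0=2 ⇒ Z^2
Ȟ^1: (6−2)−4=0 ⇒ 0
Ȟ^2: (2−0)−2=0 ⇒ 0


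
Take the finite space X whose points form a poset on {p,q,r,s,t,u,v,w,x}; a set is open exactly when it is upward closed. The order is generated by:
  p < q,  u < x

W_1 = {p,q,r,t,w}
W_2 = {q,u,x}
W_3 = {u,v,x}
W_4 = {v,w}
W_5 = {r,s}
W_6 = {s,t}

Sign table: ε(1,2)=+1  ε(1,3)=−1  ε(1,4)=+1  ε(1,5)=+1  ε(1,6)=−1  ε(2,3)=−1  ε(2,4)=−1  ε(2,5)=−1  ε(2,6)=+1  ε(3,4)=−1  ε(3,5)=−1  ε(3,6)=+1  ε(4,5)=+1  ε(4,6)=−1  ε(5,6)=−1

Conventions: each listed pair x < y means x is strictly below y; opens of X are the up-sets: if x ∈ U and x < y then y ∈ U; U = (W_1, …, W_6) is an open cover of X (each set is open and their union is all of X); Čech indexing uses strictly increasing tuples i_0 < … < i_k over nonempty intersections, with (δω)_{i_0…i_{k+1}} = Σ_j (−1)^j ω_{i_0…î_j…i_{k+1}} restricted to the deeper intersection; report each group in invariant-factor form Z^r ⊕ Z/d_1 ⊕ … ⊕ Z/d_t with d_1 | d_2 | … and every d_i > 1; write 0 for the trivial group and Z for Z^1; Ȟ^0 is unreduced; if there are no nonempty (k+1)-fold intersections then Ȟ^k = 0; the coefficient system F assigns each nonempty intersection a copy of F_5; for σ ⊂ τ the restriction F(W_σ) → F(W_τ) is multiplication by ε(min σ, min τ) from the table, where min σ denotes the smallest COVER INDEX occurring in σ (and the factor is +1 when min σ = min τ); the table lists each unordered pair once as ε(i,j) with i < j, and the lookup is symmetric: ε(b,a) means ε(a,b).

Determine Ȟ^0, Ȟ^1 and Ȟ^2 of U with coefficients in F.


cover nerve:
  W12={q} W14={w} W15={r} W16={t} W23={u,x} W34={v} W56={s}
C dims 6,7; δ0: rk_F5 5
Ȟ^0: (6−5)−0=1 ⇒ Z/5
Ȟ^1: (7−0)−5=2 ⇒ Z/5 ⊕ Z/5
Ȟ^2: (0−0)−0=0 ⇒ 0

Ȟ^0 = Z/5, Ȟ^1 = Z/5 ⊕ Z/5, Ȟ^2 = 0


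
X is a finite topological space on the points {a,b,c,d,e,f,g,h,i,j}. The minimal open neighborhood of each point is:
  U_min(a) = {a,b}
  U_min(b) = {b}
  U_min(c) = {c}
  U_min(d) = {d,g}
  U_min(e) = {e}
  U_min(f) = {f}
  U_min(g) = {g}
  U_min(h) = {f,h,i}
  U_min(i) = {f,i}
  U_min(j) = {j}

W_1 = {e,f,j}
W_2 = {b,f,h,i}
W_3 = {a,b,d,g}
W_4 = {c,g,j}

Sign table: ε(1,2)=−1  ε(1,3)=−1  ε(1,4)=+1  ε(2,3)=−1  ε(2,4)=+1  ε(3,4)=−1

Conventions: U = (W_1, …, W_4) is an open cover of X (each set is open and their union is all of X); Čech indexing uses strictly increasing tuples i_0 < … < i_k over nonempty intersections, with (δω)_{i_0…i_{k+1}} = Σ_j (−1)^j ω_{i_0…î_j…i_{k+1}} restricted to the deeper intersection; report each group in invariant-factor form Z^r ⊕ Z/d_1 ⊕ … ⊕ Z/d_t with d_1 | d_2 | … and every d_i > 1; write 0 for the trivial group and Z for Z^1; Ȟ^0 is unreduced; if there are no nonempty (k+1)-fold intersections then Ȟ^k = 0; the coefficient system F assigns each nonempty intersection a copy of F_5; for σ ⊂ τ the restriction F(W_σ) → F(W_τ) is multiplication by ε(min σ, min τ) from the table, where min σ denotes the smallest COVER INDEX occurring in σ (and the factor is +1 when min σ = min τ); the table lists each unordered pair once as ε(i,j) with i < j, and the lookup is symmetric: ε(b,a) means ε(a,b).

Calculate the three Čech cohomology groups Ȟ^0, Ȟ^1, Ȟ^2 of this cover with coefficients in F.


Ȟ^0 = 0; Ȟ^1 = 0; Ȟ^2 = 0

cover nerve:
  W12={f} W14={j} W23={b} W34={g}
C dims 4,4; δ0: rk_F5 4
Ȟ^0: (4−4)−0=0 ⇒ 0
Ȟ^1: (4−0)−4=0 ⇒ 0
Ȟ^2: (0−0)−0=0 ⇒ 0


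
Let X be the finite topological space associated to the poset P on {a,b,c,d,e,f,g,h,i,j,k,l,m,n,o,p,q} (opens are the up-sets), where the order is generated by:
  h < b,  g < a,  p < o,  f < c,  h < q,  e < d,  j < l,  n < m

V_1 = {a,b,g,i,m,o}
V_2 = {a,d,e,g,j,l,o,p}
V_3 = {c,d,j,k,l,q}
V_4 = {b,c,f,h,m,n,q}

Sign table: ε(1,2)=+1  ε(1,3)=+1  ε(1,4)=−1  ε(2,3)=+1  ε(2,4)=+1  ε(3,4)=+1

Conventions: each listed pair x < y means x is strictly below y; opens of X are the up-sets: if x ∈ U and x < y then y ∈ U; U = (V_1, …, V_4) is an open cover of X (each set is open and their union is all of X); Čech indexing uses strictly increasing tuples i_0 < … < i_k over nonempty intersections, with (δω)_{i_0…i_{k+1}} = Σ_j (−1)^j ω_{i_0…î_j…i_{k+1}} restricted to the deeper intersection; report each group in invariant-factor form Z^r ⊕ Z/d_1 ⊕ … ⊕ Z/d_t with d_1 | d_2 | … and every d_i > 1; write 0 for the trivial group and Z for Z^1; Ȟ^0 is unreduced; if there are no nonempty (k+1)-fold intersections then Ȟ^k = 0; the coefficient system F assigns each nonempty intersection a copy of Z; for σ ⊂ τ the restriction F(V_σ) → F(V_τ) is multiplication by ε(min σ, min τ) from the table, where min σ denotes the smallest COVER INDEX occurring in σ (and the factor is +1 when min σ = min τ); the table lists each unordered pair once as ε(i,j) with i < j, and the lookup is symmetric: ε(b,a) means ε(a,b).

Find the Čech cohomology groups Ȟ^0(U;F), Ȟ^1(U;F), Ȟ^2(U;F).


Ȟ^0 ≅ 0,  Ȟ^1 ≅ Z/2,  Ȟ^2 ≅ 0

nonempty overlaps:
  V12={a,g,o} V14={b,m} V23={d,j,l} V34={c,q}
C dims 4,4; δ0: rk 4, SNF 1^3·2
degree 0: 4−4−0 = 0 → Ȟ^0 ≅ 0
degree 1: 4−0−4 = 0 plus torsion [2] → Ȟ^1 ≅ Z/2
degree 2: 0−0−0 = 0 → Ȟ^2 ≅ 0


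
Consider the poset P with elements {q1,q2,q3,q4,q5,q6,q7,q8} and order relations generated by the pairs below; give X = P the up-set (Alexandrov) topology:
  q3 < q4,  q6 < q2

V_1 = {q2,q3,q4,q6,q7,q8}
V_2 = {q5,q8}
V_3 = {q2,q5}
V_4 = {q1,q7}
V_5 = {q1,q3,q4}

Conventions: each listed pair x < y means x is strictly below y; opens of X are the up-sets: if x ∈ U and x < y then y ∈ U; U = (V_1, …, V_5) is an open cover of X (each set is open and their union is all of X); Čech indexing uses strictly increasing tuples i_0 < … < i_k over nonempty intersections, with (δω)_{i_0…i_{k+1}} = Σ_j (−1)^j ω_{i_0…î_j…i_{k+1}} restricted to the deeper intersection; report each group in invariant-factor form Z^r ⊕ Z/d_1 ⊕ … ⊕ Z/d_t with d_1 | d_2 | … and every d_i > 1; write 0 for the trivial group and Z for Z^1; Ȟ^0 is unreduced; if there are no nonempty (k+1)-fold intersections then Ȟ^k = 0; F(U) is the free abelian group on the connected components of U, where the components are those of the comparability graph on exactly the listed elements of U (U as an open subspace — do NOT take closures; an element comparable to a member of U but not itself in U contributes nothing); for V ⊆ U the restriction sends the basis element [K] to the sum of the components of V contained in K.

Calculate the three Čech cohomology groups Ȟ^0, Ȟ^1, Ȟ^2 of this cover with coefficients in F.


Ȟ^0 ≅ Z^6; Ȟ^1 ≅ 0; Ȟ^2 ≅ 0

nonempty overlaps:
  V12={q8} V13={q2} V14={q7} V15={q3,q4} V23={q5} V45={q1}
components per intersection:
  V1: {q2,q6} {q3,q4} {q7} {q8}
  V2: {q5} {q8}
  V3: {q2} {q5}
  V4: {q1} {q7}
  V5: {q1} {q3,q4}
  V12: {q8}
  V13: {q2}
  V14: {q7}
  V15: {q3,q4}
  V23: {q5}
  V45: {q1}
C dims 12,6; δ0: rk 6, SNF 1^6
degree 0: 12−6−0 = 6 → Ȟ^0 ≅ Z^6
degree 1: 6−0−6 = 0 → Ȟ^1 ≅ 0
degree 2: 0−0−0 = 0 → Ȟ^2 ≅ 0


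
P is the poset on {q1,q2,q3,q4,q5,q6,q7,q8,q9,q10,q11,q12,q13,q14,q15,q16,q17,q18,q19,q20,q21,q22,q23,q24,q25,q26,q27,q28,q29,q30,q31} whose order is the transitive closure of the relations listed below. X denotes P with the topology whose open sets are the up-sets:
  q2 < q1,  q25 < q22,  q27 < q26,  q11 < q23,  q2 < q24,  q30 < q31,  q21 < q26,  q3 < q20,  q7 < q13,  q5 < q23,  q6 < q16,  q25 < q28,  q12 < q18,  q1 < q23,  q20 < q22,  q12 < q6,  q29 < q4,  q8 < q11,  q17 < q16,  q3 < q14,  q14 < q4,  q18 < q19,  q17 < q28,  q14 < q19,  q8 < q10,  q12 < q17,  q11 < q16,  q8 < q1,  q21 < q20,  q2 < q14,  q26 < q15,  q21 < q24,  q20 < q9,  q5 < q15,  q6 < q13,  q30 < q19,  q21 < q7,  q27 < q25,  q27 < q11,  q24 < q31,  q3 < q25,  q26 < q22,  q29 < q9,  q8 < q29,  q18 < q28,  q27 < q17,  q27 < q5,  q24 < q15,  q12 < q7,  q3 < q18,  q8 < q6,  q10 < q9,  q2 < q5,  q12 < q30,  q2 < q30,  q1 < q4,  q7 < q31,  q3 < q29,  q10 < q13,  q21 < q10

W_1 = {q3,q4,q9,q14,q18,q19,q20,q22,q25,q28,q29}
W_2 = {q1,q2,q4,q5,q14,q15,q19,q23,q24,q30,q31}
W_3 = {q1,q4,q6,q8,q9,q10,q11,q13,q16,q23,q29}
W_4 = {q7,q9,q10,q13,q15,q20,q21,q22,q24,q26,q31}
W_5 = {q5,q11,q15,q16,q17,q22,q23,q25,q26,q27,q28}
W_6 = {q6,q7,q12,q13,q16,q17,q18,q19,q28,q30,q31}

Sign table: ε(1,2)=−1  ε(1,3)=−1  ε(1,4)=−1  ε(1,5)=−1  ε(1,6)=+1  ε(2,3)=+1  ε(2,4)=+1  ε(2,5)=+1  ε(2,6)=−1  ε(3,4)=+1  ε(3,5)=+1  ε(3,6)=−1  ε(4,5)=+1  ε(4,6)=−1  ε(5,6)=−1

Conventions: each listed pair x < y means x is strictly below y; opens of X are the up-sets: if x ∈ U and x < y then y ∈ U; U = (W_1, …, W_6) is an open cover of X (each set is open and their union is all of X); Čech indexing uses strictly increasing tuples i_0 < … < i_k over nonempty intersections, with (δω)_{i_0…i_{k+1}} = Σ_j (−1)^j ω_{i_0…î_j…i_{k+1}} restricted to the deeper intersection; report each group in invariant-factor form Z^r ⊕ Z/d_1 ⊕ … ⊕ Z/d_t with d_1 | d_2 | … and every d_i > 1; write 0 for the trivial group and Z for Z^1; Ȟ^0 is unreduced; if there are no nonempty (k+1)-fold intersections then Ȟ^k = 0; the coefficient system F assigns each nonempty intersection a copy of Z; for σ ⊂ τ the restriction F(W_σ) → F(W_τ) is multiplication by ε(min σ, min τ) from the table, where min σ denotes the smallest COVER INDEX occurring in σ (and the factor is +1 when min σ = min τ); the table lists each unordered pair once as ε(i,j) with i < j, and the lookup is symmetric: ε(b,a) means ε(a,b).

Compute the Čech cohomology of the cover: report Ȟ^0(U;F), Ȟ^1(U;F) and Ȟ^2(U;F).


nerve of the cover:
  W12={q4,q14,q19} W13={q4,q9,q29} W14={q9,q20,q22} W15={q22,q25,q28} W16={q18,q19,q28} W23={q1,q4,q23} W24={q15,q24,q31} W25={q5,q15,q23} W26={q19,q30,q31} W34={q9,q10,q13} W35={q11,q16,q23} W36={q6,q13,q16} W45={q15,q22,q26} W46={q7,q13,q31} W56={q16,q17,q28}
  W123={q4} W126={q19} W134={q9} W145={q22} W156={q28} W235={q23} W245={q15} W246={q31} W346={q13} W356={q16}
C dims 6,15,10; δ0: rk 5, SNF 1^5; δ1: rk 10, SNF 1^9·2
Ȟ^0 = (6 − 5) − 0 = 1, so Ȟ^0 ≅ Z
Ȟ^1 = (15 − 10) − 5 = 0, so Ȟ^1 ≅ 0
Ȟ^2 = (10 − 0) − 10 = 0 plus torsion [2], so Ȟ^2 ≅ Z/2

Ȟ^0 ≅ Z, Ȟ^1 ≅ 0, Ȟ^2 ≅ Z/2


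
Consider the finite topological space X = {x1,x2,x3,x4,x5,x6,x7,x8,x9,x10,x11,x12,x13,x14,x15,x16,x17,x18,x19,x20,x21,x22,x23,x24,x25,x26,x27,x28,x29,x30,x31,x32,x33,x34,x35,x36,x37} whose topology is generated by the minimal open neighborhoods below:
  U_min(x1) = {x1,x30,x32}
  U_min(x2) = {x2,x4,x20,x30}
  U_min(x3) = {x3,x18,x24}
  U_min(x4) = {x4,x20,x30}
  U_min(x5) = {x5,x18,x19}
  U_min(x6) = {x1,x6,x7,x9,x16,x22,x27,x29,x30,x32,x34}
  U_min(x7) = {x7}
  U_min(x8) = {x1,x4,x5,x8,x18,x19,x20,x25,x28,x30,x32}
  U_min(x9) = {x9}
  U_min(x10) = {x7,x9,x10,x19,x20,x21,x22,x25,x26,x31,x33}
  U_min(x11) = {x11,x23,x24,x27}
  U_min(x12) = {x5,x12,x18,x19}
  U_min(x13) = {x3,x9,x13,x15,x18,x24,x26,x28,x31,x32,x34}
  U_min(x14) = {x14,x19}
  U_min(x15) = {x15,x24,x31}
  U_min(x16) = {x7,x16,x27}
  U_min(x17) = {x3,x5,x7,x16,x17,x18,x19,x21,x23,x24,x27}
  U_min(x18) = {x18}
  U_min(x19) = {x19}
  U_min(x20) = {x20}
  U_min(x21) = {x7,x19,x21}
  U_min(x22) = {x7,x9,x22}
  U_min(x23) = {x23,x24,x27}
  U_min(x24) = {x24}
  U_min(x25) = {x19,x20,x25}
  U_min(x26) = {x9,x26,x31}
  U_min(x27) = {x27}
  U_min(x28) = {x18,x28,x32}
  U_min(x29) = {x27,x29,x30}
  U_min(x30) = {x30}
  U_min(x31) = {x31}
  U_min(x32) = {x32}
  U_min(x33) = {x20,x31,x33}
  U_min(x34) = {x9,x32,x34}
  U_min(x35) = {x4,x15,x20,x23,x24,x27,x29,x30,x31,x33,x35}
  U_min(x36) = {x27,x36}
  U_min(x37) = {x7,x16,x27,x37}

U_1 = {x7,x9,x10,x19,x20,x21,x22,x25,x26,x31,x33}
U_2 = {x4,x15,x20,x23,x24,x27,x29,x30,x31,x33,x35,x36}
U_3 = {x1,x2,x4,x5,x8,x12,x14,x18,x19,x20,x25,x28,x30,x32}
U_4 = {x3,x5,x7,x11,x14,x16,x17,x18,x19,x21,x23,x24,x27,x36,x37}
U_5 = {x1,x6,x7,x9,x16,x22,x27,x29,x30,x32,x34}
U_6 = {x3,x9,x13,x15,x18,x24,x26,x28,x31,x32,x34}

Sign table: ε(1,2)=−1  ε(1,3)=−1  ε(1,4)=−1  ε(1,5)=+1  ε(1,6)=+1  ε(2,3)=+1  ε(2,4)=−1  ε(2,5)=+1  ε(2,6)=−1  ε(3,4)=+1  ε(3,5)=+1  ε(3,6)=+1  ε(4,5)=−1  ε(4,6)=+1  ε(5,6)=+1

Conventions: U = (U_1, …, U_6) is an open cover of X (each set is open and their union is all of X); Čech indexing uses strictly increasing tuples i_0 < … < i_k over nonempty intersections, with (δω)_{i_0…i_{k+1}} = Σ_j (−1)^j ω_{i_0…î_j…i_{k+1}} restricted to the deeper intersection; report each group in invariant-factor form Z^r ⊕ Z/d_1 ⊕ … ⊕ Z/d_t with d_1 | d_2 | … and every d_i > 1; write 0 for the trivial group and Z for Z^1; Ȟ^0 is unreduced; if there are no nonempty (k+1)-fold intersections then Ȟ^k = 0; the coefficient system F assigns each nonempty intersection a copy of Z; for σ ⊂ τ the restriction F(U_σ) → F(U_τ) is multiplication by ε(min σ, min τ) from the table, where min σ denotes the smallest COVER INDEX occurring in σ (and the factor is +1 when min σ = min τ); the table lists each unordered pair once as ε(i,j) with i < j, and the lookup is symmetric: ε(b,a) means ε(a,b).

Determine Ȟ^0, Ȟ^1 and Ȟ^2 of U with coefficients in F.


Ȟ^0 ≅ 0; Ȟ^1 ≅ Z/2; Ȟ^2 ≅ Z

nonempty overlaps:
  U12={x20,x31,x33} U13={x19,x20,x25} U14={x7,x19,x21} U15={x7,x9,x22} U16={x9,x26,x31} U23={x4,x20,x30} U24={x23,x24,x27,x36} U25={x27,x29,x30} U26={x15,x24,x31} U34={x5,x14,x18,x19} U35={x1,x30,x32} U36={x18,x28,x32} U45={x7,x16,x27} U46={x3,x18,x24} U56={x9,x32,x34}
  U123={x20} U126={x31} U134={x19} U145={x7} U156={x9} U235={x30} U245={x27} U246={x24} U346={x18} U356={x32}
C dims 6,15,10; δ0: rk 6, SNF 1^5·2; δ1: rk 9, SNF 1^9
degree 0: 6−6−0 = 0 → Ȟ^0 ≅ 0
degree 1: 15−9−6 = 0 plus torsion [2] → Ȟ^1 ≅ Z/2
degree 2: 10−0−9 = 1 → Ȟ^2 ≅ Z
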